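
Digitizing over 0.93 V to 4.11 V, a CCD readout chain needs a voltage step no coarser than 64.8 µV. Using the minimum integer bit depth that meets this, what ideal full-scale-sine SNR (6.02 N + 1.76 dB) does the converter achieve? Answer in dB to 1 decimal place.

Range = 4.11 − (0.93) = 3.18 V.
Levels needed ≥ 3.18/64.8 µV = 49070. 2^16 = 65536 suffices, so N_min = 16.
SNR = 6.02 × 16 + 1.76 = 98.08 dB.

98.1 dB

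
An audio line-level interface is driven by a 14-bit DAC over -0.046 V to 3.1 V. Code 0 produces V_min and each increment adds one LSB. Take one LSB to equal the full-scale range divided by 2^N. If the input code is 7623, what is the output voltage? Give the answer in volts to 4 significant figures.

1.418 V

The full-scale span is 3.1 − (-0.046) = 3.146 V. LSB = 3.146 V / 2^14.
Output = V_min + (7623/16384) × range = -0.046 + 0.465271 × 3.146 V
      = -0.046 + 1.46374 = 1.41774 V.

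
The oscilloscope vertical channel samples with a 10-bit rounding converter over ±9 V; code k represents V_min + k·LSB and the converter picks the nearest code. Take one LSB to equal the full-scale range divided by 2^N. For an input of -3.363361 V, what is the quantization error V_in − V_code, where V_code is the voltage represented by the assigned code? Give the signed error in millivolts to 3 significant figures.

Range = 9 − (-9) = 18 V. LSB = 18 V / 2^10 ≈ 17.58 mV.
(-3.363361 − (-9)) / LSB = 5.636639 × 1024/18 = 320.6621. Nearest integer: k = 321.
V_code = -9 + (321/1024) × 18 = -3.357421875 V.
e = -3.363361 − (-3.357421875) = −5.94 mV.

−5.94 mV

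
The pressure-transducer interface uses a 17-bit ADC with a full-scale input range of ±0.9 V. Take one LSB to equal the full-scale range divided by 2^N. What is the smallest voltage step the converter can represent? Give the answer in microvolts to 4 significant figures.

13.73 µV

Range = 0.9 − (-0.9) = 1.8 V.
There are 2^17 = 131072 steps.
One LSB is 1.8 V / 131072 = 13.73 µV.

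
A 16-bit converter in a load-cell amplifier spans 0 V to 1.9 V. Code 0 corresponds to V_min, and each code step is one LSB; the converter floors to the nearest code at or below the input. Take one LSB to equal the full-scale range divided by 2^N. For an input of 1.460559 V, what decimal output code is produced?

50378

Range is 1.9 V. LSB = 1.9 V / 2^16 ≈ 28.99 µV.
V_in − V_min = 1.460559 − (0) = 1.460559 V.
Divide by LSB: 1.460559 × 65536/1.9 = 50378.5235.
Truncating gives code 50378.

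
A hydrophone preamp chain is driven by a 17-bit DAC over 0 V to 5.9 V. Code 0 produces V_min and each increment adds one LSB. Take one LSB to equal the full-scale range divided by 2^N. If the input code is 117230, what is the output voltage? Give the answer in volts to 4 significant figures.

Full-scale range = 5.9 V. LSB = 5.9 V / 2^17.
Output = V_min + (117230/131072) × range = 0 + 0.894394 × 5.9 V
      = 0 + 5.27692 = 5.27692 V.

5.277 V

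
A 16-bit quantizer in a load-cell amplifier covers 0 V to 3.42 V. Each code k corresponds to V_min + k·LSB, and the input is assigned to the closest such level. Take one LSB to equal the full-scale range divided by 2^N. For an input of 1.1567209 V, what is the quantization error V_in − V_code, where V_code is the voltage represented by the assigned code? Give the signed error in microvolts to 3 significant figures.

Span = 3.42 V. LSB = 3.42 V / 2^16 ≈ 52.19 µV.
Position in LSBs: (1.1567209 − (0)) × 65536/3.42 = 22165.7488; rounding gives k = 22166.
V_code = V_min + k × range/2^16 = 0 + 22166 × 3.42/65536 = 1.1567340088 V.
e = 1.1567209 − (1.1567340088) = −13.1 µV.

−13.1 µV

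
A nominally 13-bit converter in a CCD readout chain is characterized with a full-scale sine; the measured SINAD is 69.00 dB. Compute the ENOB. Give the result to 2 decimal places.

11.17 bits

ENOB = (SINAD − 1.76) / 6.02 = (69.00 − 1.76) / 6.02 = 67.24 / 6.02 = 11.1694.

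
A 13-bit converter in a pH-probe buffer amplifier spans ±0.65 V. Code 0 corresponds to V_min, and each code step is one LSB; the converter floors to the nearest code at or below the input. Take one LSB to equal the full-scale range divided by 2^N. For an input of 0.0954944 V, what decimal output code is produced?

4697

The full-scale span is 0.65 − (-0.65) = 1.3 V. LSB = 1.3 V / 2^13 ≈ 158.7 µV.
code = ⌊(V_in − V_min)/LSB⌋ = ⌊(V_in − V_min) × 2^13 / range⌋
     = ⌊(0.0954944 − (-0.65)) × 8192 / 1.3⌋ = ⌊0.7454944 × 8192/1.3⌋
     = ⌊4697.762⌋ = 4697.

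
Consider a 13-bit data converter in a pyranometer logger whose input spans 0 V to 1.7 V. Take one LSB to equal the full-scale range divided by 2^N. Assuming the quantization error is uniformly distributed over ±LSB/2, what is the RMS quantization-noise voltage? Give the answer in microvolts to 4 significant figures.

Full-scale range = 1.7 V.
LSB = 1.7 V ÷ 2^13 = 1.7/8192 V = 207.520 µV.
V_rms = LSB/√12 = 207.520 µV / √12 = 59.91 µV.

59.91 µV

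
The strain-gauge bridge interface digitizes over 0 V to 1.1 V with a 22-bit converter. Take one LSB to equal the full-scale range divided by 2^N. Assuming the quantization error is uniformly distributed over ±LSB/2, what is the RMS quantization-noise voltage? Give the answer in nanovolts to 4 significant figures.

Full-scale range = 1.1 V.
LSB = 1.1 V ÷ 2^22 = 1.1/4194304 V = 262.260 nV.
For a uniform distribution on [−LSB/2, +LSB/2], V_rms = LSB/√12 = 262.260 nV/3.4641 = 75.71 nV.

75.71 nV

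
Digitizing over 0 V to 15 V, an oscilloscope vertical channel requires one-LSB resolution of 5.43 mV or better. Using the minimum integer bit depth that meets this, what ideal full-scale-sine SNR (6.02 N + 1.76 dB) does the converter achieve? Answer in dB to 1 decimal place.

V_FS = 15 V.
Levels needed ≥ 15/5.43 mV = 2762. 2^12 = 4096 suffices, so N_min = 12.
Ideal SNR at N = 12: 6.02·12 + 1.76 = 74.0 dB.

74.0 dB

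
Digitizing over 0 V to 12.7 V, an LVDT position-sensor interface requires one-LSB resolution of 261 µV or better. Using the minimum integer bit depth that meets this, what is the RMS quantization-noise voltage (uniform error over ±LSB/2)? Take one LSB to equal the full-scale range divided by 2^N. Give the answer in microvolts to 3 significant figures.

55.9 µV

V_FS = 12.7 V.
12.7 V / 261 µV = 48660. Since 2^15 = 32768 and 2^16 = 65536, N = 16.
LSB = 12.7 V ÷ 2^16 = 12.7/65536 V = 193.79 µV.
V_rms = LSB/√12 = 55.9 µV.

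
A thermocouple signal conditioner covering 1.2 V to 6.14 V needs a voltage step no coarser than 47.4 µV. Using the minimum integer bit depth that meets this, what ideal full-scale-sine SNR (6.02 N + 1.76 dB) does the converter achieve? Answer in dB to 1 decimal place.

The full-scale span is 6.14 − (1.2) = 4.94 V.
4.94 V / 47.4 µV = 104200. Since 2^16 = 65536 and 2^17 = 131072, N = 17.
Ideal SNR at N = 17: 6.02·17 + 1.76 = 104.1 dB.

104.1 dB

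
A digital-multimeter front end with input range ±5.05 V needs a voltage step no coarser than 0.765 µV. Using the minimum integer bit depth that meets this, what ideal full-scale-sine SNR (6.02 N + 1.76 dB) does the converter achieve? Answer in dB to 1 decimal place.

146.2 dB

Range = 5.05 − (-5.05) = 10.1 V.
10.1 V / 0.765 µV = 1.320e7. Since 2^23 = 8388608 and 2^24 = 16777216, N = 24.
SNR = 6.02 × 24 + 1.76 = 146.24 dB.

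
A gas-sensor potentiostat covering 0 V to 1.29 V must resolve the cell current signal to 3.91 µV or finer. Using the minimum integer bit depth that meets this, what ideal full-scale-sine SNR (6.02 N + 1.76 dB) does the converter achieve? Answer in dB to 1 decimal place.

116.1 dB

Full-scale range = 1.29 V.
Required number of levels: 1.29/3.91 µV = 329920; smallest N with 2^N ≥ that is 19.
Ideal SNR at N = 19: 6.02·19 + 1.76 = 116.1 dB.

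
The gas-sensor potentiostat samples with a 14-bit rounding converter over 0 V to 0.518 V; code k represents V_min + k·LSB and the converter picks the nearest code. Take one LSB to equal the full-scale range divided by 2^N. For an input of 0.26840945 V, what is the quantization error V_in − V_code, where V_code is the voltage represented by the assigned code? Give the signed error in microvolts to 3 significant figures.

V_FS = 0.518 V. LSB = 0.518 V / 2^14 ≈ 31.62 µV.
(V_in − V_min)/LSB = (0.26840945 − (0)) × 16384/0.518 = 8489.6147 → nearest code k = 8490.
Reconstructed level: 0 + 8490 × 0.518/16384 V = 0.26842163086 V.
V_in − V_code = 0.26840945 − (0.26842163086) = −12.2 µV.

−12.2 µV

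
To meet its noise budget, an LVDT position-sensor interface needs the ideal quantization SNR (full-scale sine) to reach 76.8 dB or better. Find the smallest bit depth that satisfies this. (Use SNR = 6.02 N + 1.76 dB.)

Required N = ⌈(76.8 − 1.76)/6.02⌉ = ⌈12.465⌉ = 13.

13 bits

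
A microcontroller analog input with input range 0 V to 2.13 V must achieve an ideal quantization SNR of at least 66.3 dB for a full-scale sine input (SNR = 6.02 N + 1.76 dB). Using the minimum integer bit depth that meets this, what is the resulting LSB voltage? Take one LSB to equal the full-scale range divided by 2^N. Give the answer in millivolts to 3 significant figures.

1.04 mV

V_FS = 2.13 V.
Solving 6.02 N ≥ 66.3 − 1.76: N ≥ 10.721. Round up → N = 11.
LSB = 2.13 V ÷ 2^11 = 2.13/2048 V = 1.04 mV.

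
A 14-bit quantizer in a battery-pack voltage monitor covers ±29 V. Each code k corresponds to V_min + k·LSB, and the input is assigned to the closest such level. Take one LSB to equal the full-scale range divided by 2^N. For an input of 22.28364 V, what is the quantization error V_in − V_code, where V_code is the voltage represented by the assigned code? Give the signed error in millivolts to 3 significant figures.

Full-scale range = 29 V − (-29 V) = 58 V. LSB = 58 V / 2^14 ≈ 3.540 mV.
(22.28364 − (-29)) / LSB = 51.28364 × 16384/58 = 14486.7441. Nearest integer: k = 14487.
V_code = V_min + k × range/2^14 = -29 + 14487 × 58/16384 = 22.284545898 V.
V_in − V_code = 22.28364 − (22.284545898) = −0.906 mV.

−0.906 mV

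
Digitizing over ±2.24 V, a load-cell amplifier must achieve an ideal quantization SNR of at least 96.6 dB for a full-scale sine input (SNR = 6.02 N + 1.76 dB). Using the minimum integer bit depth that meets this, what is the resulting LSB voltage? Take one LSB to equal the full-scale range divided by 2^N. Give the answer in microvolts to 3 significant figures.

The full-scale span is 2.24 − (-2.24) = 4.48 V.
6.02 N + 1.76 ≥ 96.6 gives N ≥ 15.754, so the minimum integer is 16.
One LSB is 4.48 V / 65536 = 68.4 µV.

68.4 µV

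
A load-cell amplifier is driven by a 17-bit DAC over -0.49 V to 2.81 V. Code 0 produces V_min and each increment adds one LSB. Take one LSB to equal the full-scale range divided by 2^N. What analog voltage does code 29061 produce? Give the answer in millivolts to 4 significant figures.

241.7 mV

Range = 2.81 − (-0.49) = 3.3 V. LSB = 3.3 V / 2^17.
V_out = V_min + code × LSB = -0.49 V + 29061 × 3.3 V / 131072
      = -0.49 + 0.731669 = 0.241669 V.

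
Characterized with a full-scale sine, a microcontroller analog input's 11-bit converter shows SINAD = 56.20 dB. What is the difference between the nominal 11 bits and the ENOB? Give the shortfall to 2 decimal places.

1.96 bits

ENOB = (SINAD − 1.76)/6.02 = (56.20 − 1.76)/6.02 = 9.0432 bits.
Shortfall = 11 − 9.0432 = 1.9568 bits.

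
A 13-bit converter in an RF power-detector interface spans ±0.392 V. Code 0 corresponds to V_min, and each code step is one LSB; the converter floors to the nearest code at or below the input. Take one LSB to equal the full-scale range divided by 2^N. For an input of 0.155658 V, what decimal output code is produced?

Range = 0.392 − (-0.392) = 0.784 V. LSB = 0.784 V / 2^13 ≈ 95.70 µV.
V_in − V_min = 0.155658 − (-0.392) = 0.547658 V.
Divide by LSB: 0.547658 × 8192/0.784 = 5722.4673.
Truncating gives code 5722.

5722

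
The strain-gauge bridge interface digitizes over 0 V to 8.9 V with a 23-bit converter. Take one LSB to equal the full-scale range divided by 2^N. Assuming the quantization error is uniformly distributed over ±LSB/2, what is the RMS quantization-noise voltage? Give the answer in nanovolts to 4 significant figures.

Span = 8.9 V.
LSB = 8.9 V / 2^23 = 1.06096 µV.
σ_q = LSB/√12 = 1.06096 µV/3.4641 = 306.3 nV.

306.3 nV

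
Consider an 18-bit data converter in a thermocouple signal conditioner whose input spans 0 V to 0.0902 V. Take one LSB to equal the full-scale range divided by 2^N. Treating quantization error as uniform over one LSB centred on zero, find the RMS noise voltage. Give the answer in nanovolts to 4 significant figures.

Span = 0.0902 V.
LSB = 0.0902 V / 2^18 = 344.086 nV.
RMS of a uniform error over width LSB is LSB/√12 = 99.33 nV.

99.33 nV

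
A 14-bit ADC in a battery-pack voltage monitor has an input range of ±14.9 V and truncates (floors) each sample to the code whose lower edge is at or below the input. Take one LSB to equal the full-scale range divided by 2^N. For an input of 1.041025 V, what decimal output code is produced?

Range = 14.9 − (-14.9) = 29.8 V. LSB = 29.8 V / 2^14 ≈ 1.819 mV.
(V_in − V_min) × 2^14/range = (1.041025 − (-14.9)) × 16384/29.8 = 8764.354.
Floor → code = 8764.

8764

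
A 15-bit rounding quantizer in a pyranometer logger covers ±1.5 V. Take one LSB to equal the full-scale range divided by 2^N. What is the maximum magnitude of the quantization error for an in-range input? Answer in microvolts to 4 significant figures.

45.78 µV

The full-scale span is 1.5 − (-1.5) = 3 V.
One LSB is 3 V / 32768 = 91.5527 µV.
|e|_max = LSB/2 = 45.78 µV.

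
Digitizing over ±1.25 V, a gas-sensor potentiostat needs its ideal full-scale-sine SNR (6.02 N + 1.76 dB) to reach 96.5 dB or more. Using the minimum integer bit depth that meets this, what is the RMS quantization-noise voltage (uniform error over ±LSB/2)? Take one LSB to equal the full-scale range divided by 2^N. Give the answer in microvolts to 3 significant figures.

Span: 1.25 V − (-1.25 V) = 2.5 V.
Solving 6.02 N ≥ 96.5 − 1.76: N ≥ 15.738. Round up → N = 16.
One LSB is 2.5 V / 65536 = 38.147 µV.
RMS noise = LSB/√12 = 11.0 µV.

11.0 µV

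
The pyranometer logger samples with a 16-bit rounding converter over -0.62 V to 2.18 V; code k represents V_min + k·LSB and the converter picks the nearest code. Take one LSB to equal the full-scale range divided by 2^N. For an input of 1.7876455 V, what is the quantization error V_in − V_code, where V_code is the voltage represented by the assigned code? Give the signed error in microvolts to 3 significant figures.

The full-scale span is 2.18 − (-0.62) = 2.8 V. LSB = 2.8 V / 2^16 ≈ 42.72 µV.
(V_in − V_min)/LSB = (1.7876455 − (-0.62)) × 65536/2.8 = 56352.6627 → nearest code k = 56353.
V_code = V_min + k × range/2^16 = -0.62 + 56353 × 2.8/65536 = 1.7876599121 V.
e = 1.7876455 − (1.7876599121) = −14.4 µV.

−14.4 µV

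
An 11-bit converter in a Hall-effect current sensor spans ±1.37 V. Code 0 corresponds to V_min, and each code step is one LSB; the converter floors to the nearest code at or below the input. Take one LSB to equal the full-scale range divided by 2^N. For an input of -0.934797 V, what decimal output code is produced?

325

Full-scale range = 1.37 V − (-1.37 V) = 2.74 V. LSB = 2.74 V / 2^11 ≈ 1.338 mV.
(V_in − V_min) × 2^11/range = (-0.934797 − (-1.37)) × 2048/2.74 = 325.290.
Floor → code = 325.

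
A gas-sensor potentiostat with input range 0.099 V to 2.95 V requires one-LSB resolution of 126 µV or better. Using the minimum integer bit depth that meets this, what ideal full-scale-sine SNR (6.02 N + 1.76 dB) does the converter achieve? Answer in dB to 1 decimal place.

Full-scale range = 2.95 V − (0.099 V) = 2.851 V.
Required number of levels: 2.851/126 µV = 22627; smallest N with 2^N ≥ that is 15.
Ideal SNR at N = 15: 6.02·15 + 1.76 = 92.1 dB.

92.1 dB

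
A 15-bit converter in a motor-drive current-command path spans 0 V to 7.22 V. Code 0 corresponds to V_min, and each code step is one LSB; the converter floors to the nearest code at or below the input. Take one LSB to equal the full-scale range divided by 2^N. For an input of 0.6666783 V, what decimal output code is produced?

3025

Span = 7.22 V. LSB = 7.22 V / 2^15 ≈ 220.3 µV.
code = ⌊(V_in − V_min)/LSB⌋ = ⌊(V_in − V_min) × 2^15 / range⌋
     = ⌊(0.6666783 − (0)) × 32768 / 7.22⌋ = ⌊0.6666783 × 32768/7.22⌋
     = ⌊3025.722⌋ = 3025.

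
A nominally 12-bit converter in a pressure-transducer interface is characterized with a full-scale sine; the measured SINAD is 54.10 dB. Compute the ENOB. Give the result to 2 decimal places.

(54.10 − 1.76) / 6.02 = 52.34/6.02 = 8.6944 effective bits.

8.69 bits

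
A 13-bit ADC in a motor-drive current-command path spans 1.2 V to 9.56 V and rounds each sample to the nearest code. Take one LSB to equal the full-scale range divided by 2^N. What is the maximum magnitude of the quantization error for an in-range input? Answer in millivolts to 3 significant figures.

0.510 mV

Range = 9.56 − (1.2) = 8.36 V.
Step size = 8.36/8192 V = 1.0205 mV.
|e|_max = LSB/2 = 0.510 mV.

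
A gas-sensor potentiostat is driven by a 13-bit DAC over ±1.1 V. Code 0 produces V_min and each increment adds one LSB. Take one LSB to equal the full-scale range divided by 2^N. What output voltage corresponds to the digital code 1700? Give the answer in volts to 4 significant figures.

Range = 1.1 − (-1.1) = 2.2 V. LSB = 2.2 V / 2^13.
V_out = -1.1 + 1700 × (2.2/8192) V
      = -1.1 + 0.456543 = -0.643457 V.

-0.6435 V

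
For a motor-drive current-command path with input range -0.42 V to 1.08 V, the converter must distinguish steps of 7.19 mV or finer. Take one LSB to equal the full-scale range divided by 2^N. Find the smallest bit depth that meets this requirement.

8 bits

Span: 1.08 V − (-0.42 V) = 1.5 V.
Required number of levels: 1.5/7.19 mV = 208.62; smallest N with 2^N ≥ that is 8.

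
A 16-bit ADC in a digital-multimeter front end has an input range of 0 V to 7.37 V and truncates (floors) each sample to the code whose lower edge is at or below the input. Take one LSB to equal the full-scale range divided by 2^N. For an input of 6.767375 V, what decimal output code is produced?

Span = 7.37 V. LSB = 7.37 V / 2^16 ≈ 112.5 µV.
V_in − V_min = 6.767375 − (0) = 6.767375 V.
Divide by LSB: 6.767375 × 65536/7.37 = 60177.2982.
Truncating gives code 60177.

60177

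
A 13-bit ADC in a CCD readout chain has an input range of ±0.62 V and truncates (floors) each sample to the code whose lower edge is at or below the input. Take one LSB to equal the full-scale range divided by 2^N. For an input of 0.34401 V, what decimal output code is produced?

6368

The full-scale span is 0.62 − (-0.62) = 1.24 V. LSB = 1.24 V / 2^13 ≈ 151.4 µV.
code = ⌊(V_in − V_min)/LSB⌋ = ⌊(V_in − V_min) × 2^13 / range⌋
     = ⌊(0.34401 − (-0.62)) × 8192 / 1.24⌋ = ⌊0.96401 × 8192/1.24⌋
     = ⌊6368.685⌋ = 6368.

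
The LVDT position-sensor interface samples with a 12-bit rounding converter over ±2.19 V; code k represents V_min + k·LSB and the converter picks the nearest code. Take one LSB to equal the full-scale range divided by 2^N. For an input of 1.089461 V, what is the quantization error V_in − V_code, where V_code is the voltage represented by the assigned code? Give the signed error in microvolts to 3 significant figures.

Span: 2.19 V − (-2.19 V) = 4.38 V. LSB = 4.38 V / 2^12 ≈ 1.069 mV.
(V_in − V_min)/LSB = (1.089461 − (-2.19)) × 4096/4.38 = 3066.8201 → nearest code k = 3067.
V_code = -2.19 + (3067/4096) × 4.38 = 1.089653320 V.
V_in − V_code = 1.089461 − (1.089653320) = −192 µV.

−192 µV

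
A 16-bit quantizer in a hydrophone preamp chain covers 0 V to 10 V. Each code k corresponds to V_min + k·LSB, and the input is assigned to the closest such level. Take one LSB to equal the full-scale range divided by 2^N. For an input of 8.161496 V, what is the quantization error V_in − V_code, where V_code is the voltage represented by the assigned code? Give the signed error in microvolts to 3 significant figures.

Range is 10 V. LSB = 10 V / 2^16 ≈ 152.6 µV.
(V_in − V_min)/LSB = (8.161496 − (0)) × 65536/10 = 53487.1802 → nearest code k = 53487.
V_code = 0 + (53487/65536) × 10 = 8.1614685059 V.
e = 8.161496 − (8.1614685059) = +27.5 µV.

+27.5 µV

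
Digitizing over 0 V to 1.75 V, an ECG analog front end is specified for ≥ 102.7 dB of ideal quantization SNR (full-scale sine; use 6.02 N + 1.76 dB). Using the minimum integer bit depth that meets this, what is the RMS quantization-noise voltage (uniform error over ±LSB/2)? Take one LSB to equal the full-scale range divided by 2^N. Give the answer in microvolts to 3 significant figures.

V_FS = 1.75 V.
Solving 6.02 N ≥ 102.7 − 1.76: N ≥ 16.767. Round up → N = 17.
LSB = 1.75 V / 2^17 = 13.351 µV.
σ_q = LSB/√12 = 13.351 µV/3.4641 = 3.85 µV.

3.85 µV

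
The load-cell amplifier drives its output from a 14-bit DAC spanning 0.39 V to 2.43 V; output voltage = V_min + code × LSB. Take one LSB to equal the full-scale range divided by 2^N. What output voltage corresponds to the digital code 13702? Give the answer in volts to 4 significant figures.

Range = 2.43 − (0.39) = 2.04 V. LSB = 2.04 V / 2^14.
V_out = V_min + code × LSB = 0.39 V + 13702 × 2.04 V / 16384
      = 0.39 + 1.70606 = 2.09606 V.

2.096 V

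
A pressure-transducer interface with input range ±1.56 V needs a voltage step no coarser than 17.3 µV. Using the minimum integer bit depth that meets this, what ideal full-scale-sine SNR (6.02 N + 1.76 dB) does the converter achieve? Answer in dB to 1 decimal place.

The full-scale span is 1.56 − (-1.56) = 3.12 V.
3.12 V / 17.3 µV = 180300. Since 2^17 = 131072 and 2^18 = 262144, N = 18.
6.02(18) + 1.76 = 110.12 dB.

110.1 dB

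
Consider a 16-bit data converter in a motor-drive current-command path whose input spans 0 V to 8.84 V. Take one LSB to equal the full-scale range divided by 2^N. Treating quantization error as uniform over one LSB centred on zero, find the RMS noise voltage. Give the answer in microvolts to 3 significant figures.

Range is 8.84 V.
One LSB is 8.84 V / 65536 = 134.89 µV.
RMS of a uniform error over width LSB is LSB/√12 = 38.9 µV.

38.9 µV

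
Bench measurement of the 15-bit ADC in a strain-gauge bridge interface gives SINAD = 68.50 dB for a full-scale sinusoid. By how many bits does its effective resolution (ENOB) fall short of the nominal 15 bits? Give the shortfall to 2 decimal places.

3.91 bits

ENOB = (SINAD − 1.76)/6.02 = (68.50 − 1.76)/6.02 = 11.0864 bits.
15 − 11.0864 = 3.91 bits below nominal.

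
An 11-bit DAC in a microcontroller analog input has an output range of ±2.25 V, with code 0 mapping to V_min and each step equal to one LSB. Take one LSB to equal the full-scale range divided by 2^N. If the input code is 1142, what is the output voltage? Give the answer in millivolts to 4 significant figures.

259.3 mV

Full-scale range = 2.25 V − (-2.25 V) = 4.5 V. LSB = 4.5 V / 2^11.
Output = V_min + (1142/2048) × range = -2.25 + 0.557617 × 4.5 V
      = -2.25 + 2.50928 = 0.259277 V.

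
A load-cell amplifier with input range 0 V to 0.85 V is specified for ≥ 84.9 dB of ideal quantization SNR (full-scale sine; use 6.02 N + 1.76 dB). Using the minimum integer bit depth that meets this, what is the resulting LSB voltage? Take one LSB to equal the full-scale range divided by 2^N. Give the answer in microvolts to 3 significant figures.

51.9 µV

Range is 0.85 V.
Required N = ⌈(84.9 − 1.76)/6.02⌉ = ⌈13.811⌉ = 14.
One LSB is 0.85 V / 16384 = 51.9 µV.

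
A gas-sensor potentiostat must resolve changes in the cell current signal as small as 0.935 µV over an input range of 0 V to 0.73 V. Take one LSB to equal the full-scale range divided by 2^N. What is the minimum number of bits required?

20 bits

Full-scale range = 0.73 V.
Levels needed ≥ 0.73/0.935 µV = 780700. 2^20 = 1048576 suffices, so N_min = 20.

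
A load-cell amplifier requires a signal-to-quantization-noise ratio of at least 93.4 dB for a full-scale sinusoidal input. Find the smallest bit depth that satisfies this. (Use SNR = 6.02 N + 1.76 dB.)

16 bits

6.02 N + 1.76 ≥ 93.4 gives N ≥ 15.223, so the minimum integer is 16.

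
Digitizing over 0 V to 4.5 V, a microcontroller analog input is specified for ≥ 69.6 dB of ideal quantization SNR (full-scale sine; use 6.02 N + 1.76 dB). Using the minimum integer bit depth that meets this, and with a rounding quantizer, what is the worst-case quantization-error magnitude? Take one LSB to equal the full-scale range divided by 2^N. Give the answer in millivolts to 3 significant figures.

0.549 mV

V_FS = 4.5 V.
N ≥ (69.6 − 1.76)/6.02 = 11.269 → N_min = 12.
LSB = 4.5 V / 2^12 = 1.0986 mV.
Half an LSB is 0.549 mV.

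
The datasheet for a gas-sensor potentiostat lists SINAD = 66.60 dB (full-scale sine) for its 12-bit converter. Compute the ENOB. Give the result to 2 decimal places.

ENOB = (66.60 − 1.76)/6.02 = 10.7708 bits.

10.77 bits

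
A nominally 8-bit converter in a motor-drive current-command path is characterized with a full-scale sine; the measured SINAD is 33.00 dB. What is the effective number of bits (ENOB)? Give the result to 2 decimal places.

Inverting SNR = 6.02 N + 1.76: N_eff = (33.00 − 1.76)/6.02 = 5.1894.

5.19 bits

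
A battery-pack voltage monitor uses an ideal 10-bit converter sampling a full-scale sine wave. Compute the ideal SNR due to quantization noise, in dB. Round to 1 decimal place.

6.02(10) + 1.76 = 60.20 + 1.76 = 61.96 dB.

62.0 dB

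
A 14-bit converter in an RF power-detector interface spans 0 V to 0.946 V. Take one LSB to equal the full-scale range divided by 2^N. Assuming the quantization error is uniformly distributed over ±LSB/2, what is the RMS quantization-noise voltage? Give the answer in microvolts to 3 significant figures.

16.7 µV

Full-scale range = 0.946 V.
LSB = 0.946 V / 2^14 = 57.739 µV.
RMS of a uniform error over width LSB is LSB/√12 = 16.7 µV.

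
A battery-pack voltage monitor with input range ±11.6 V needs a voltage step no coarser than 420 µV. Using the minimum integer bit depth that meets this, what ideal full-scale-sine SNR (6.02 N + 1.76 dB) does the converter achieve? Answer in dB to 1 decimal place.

98.1 dB

Range = 11.6 − (-11.6) = 23.2 V.
23.2 V / 420 µV = 55240. Since 2^15 = 32768 and 2^16 = 65536, N = 16.
Ideal SNR at N = 16: 6.02·16 + 1.76 = 98.1 dB.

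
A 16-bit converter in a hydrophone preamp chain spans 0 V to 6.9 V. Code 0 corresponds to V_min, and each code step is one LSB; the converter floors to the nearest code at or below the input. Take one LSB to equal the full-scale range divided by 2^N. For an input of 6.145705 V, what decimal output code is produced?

58371

V_FS = 6.9 V. LSB = 6.9 V / 2^16 ≈ 105.3 µV.
(V_in − V_min) × 2^16/range = (6.145705 − (0)) × 65536/6.9 = 58371.728.
Floor → code = 58371.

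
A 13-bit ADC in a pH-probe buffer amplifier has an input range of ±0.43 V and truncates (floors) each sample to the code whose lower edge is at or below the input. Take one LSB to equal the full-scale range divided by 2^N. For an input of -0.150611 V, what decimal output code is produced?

Span: 0.43 V − (-0.43 V) = 0.86 V. LSB = 0.86 V / 2^13 ≈ 105.0 µV.
V_in − V_min = -0.150611 − (-0.43) = 0.279389 V.
Divide by LSB: 0.279389 × 8192/0.86 = 2661.3427.
Truncating gives code 2661.

2661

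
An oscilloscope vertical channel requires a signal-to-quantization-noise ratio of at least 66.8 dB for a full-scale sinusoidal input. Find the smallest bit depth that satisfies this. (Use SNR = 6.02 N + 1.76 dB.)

11 bits

6.02 N + 1.76 ≥ 66.8 gives N ≥ 10.804, so the minimum integer is 11.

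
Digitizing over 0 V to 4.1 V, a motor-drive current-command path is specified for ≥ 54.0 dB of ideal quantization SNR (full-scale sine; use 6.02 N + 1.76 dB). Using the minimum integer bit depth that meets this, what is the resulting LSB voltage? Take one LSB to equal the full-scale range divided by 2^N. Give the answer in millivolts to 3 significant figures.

8.01 mV

Range is 4.1 V.
N ≥ (54.0 − 1.76)/6.02 = 8.678 → N_min = 9.
One LSB is 4.1 V / 512 = 8.01 mV.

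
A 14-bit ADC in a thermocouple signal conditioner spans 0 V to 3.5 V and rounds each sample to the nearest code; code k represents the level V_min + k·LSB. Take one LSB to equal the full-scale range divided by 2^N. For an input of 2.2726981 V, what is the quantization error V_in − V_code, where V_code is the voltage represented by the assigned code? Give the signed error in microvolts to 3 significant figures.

−37.5 µV

Full-scale range = 3.5 V. LSB = 3.5 V / 2^14 ≈ 213.6 µV.
(V_in − V_min)/LSB = (2.2726981 − (0)) × 16384/3.5 = 10638.8245 → nearest code k = 10639.
V_code = V_min + k × range/2^14 = 0 + 10639 × 3.5/16384 = 2.2727355957 V.
V_in − V_code = 2.2726981 − (2.2727355957) = −37.5 µV.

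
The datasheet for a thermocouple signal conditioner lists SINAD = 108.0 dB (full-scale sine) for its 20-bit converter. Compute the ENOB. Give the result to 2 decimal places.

(108.0 − 1.76) / 6.02 = 106.24/6.02 = 17.6478 effective bits.

17.65 bits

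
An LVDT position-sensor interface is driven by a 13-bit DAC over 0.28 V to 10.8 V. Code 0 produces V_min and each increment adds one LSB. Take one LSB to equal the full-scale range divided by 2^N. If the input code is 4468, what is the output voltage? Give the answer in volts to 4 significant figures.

Range = 10.8 − (0.28) = 10.52 V. LSB = 10.52 V / 2^13.
Output = V_min + (4468/8192) × range = 0.28 + 0.545410 × 10.52 V
      = 0.28 + 5.73771 = 6.01771 V.

6.018 V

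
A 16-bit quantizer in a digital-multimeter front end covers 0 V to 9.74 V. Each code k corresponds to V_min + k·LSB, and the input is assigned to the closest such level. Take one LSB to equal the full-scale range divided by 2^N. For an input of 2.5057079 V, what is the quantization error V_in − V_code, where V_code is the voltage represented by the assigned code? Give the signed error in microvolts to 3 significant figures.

V_FS = 9.74 V. LSB = 9.74 V / 2^16 ≈ 148.6 µV.
Position in LSBs: (2.5057079 − (0)) × 65536/9.74 = 16859.7611; rounding gives k = 16860.
V_code = V_min + k × range/2^16 = 0 + 16860 × 9.74/65536 = 2.5057434082 V.
e = 2.5057079 − (2.5057434082) = −35.5 µV.

−35.5 µV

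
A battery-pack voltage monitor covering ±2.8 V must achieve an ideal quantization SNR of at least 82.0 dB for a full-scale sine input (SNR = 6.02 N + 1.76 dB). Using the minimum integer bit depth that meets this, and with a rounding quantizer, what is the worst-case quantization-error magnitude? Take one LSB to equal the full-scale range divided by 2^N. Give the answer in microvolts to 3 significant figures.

The full-scale span is 2.8 − (-2.8) = 5.6 V.
Solving 6.02 N ≥ 82.0 − 1.76: N ≥ 13.329. Round up → N = 14.
Step size = 5.6/16384 V = 341.80 µV.
Half an LSB is 171 µV.

171 µV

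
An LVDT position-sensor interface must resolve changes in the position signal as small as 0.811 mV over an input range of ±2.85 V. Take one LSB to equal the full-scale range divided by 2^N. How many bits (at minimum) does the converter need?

Span: 2.85 V − (-2.85 V) = 5.7 V.
5.7 V / 0.811 mV = 7028. Since 2^12 = 4096 and 2^13 = 8192, N = 13.

13 bits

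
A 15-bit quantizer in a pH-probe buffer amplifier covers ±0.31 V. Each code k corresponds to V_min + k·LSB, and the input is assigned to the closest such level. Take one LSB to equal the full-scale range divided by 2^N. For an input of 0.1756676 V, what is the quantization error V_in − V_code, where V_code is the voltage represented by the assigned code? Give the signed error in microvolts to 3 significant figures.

Full-scale range = 0.31 V − (-0.31 V) = 0.62 V. LSB = 0.62 V / 2^15 ≈ 18.92 µV.
(0.1756676 − (-0.31)) / LSB = 0.4856676 × 32768/0.62 = 25668.3160. Nearest integer: k = 25668.
Reconstructed level: -0.31 + 25668 × 0.62/32768 V = 0.17566162109 V.
e = 0.1756676 − (0.17566162109) = +5.98 µV.

+5.98 µV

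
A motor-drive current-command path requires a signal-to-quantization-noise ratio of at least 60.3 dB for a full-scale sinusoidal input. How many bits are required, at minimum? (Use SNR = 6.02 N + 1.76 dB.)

6.02 N + 1.76 ≥ 60.3 gives N ≥ 9.724, so the minimum integer is 10.

10 bits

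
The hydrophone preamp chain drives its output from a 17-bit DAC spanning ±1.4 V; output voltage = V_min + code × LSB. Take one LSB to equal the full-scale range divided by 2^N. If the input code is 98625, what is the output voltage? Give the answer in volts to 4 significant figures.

0.7069 V

Full-scale range = 1.4 V − (-1.4 V) = 2.8 V. LSB = 2.8 V / 2^17.
Output = V_min + (98625/131072) × range = -1.4 + 0.752449 × 2.8 V
      = -1.4 V + 2.10686 V = 0.706857 V.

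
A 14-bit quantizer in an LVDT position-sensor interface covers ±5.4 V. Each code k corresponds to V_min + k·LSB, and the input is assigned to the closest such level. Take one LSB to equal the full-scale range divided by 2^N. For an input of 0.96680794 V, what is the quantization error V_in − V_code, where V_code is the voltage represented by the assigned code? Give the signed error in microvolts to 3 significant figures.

−209 µV

The full-scale span is 5.4 − (-5.4) = 10.8 V. LSB = 10.8 V / 2^14 ≈ 0.6592 mV.
(0.96680794 − (-5.4)) / LSB = 6.36680794 × 16384/10.8 = 9658.6835. Nearest integer: k = 9659.
Reconstructed level: -5.4 + 9659 × 10.8/16384 V = 0.96701660156 V.
e = 0.96680794 − (0.96701660156) = −209 µV.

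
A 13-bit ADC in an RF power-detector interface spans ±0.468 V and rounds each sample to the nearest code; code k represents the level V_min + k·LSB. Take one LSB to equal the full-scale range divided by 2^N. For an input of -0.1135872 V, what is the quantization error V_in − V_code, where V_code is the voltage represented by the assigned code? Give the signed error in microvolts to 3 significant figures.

Span: 0.468 V − (-0.468 V) = 0.936 V. LSB = 0.936 V / 2^13 ≈ 114.3 µV.
(V_in − V_min)/LSB = (-0.1135872 − (-0.468)) × 8192/0.936 = 3101.8693 → nearest code k = 3102.
V_code = -0.468 + (3102/8192) × 0.936 = -0.1135722656 V.
Error = V_in − V_code = -0.1135872 − (-0.1135722656) = −14.9 µV.

−14.9 µV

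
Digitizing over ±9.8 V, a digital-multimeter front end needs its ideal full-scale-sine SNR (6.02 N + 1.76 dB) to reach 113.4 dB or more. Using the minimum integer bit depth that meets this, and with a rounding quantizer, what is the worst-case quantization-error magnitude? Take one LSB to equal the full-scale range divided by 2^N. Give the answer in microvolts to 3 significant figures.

Span: 9.8 V − (-9.8 V) = 19.6 V.
Solving 6.02 N ≥ 113.4 − 1.76: N ≥ 18.545. Round up → N = 19.
LSB = 19.6 V / 2^19 = 37.384 µV.
Max error for round-to-nearest is LSB/2 = 18.7 µV.

18.7 µV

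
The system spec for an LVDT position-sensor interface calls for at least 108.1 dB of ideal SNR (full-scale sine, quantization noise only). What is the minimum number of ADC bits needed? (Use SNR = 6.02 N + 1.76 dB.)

18 bits

Solving 6.02 N ≥ 108.1 − 1.76: N ≥ 17.664. Round up → N = 18.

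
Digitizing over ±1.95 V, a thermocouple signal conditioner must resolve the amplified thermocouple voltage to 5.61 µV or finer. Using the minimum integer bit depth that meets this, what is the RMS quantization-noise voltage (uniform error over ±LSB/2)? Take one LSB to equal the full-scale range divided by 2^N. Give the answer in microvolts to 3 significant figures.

Range = 1.95 − (-1.95) = 3.9 V.
3.9 V / 5.61 µV = 695200. Since 2^19 = 524288 and 2^20 = 1048576, N = 20.
One LSB is 3.9 V / 1048576 = 3.7193 µV.
RMS noise = LSB/√12 = 1.07 µV.

1.07 µV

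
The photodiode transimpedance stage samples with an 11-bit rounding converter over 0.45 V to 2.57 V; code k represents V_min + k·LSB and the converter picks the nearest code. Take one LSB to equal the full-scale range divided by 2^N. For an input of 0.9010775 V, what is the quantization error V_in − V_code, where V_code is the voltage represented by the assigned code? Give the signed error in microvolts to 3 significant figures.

−251 µV

Span: 2.57 V − (0.45 V) = 2.12 V. LSB = 2.12 V / 2^11 ≈ 1.035 mV.
Position in LSBs: (0.9010775 − (0.45)) × 2048/2.12 = 435.7579; rounding gives k = 436.
V_code = 0.45 + (436/2048) × 2.12 = 0.9013281250 V.
Error = V_in − V_code = 0.9010775 − (0.9013281250) = −251 µV.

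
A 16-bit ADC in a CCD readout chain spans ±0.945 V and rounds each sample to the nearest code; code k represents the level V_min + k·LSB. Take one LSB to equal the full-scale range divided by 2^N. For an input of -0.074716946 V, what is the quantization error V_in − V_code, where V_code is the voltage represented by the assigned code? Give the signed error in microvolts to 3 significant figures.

+5.19 µV

Range = 0.945 − (-0.945) = 1.89 V. LSB = 1.89 V / 2^16 ≈ 28.84 µV.
Position in LSBs: (-0.074716946 − (-0.945)) × 65536/1.89 = 30177.1800; rounding gives k = 30177.
Reconstructed level: -0.945 + 30177 × 1.89/65536 V = -0.074722137451 V.
V_in − V_code = -0.074716946 − (-0.074722137451) = +5.19 µV.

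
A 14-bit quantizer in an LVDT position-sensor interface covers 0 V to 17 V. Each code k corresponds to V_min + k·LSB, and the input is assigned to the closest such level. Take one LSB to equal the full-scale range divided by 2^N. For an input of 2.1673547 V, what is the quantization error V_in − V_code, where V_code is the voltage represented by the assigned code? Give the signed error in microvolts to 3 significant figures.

Full-scale range = 17 V. LSB = 17 V / 2^14 ≈ 1.038 mV.
(2.1673547 − (0)) / LSB = 2.1673547 × 16384/17 = 2088.8200. Nearest integer: k = 2089.
V_code = 0 + (2089/16384) × 17 = 2.1675415039 V.
e = 2.1673547 − (2.1675415039) = −187 µV.

−187 µV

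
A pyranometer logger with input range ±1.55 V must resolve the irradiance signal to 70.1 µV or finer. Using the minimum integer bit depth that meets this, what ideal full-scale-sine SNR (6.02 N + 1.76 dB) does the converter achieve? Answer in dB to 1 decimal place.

98.1 dB

Span: 1.55 V − (-1.55 V) = 3.1 V.
Levels needed ≥ 3.1/70.1 µV = 44220. 2^16 = 65536 suffices, so N_min = 16.
6.02(16) + 1.76 = 98.08 dB.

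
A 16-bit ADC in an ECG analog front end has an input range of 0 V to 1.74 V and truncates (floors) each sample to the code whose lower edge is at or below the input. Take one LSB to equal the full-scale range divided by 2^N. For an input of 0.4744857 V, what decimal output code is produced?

Full-scale range = 1.74 V. LSB = 1.74 V / 2^16 ≈ 26.55 µV.
V_in − V_min = 0.4744857 − (0) = 0.4744857 V.
Divide by LSB: 0.4744857 × 65536/1.74 = 17871.2039.
Truncating gives code 17871.

17871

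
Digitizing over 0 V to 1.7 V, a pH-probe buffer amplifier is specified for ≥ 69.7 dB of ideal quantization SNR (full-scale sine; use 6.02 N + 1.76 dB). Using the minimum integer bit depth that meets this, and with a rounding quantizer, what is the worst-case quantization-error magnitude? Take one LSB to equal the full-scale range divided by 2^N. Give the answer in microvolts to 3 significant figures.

208 µV

Span = 1.7 V.
Solving 6.02 N ≥ 69.7 − 1.76: N ≥ 11.286. Round up → N = 12.
Step size = 1.7/4096 V = 415.04 µV.
Max error for round-to-nearest is LSB/2 = 208 µV.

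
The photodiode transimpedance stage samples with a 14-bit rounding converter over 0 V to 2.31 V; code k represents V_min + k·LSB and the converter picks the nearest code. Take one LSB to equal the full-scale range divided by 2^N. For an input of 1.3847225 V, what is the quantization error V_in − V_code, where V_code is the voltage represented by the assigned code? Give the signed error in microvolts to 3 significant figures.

+47.8 µV

Range is 2.31 V. LSB = 2.31 V / 2^14 ≈ 141.0 µV.
(1.3847225 − (0)) / LSB = 1.3847225 × 16384/2.31 = 9821.3392. Nearest integer: k = 9821.
Reconstructed level: 0 + 9821 × 2.31/16384 V = 1.3846746826 V.
V_in − V_code = 1.3847225 − (1.3846746826) = +47.8 µV.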